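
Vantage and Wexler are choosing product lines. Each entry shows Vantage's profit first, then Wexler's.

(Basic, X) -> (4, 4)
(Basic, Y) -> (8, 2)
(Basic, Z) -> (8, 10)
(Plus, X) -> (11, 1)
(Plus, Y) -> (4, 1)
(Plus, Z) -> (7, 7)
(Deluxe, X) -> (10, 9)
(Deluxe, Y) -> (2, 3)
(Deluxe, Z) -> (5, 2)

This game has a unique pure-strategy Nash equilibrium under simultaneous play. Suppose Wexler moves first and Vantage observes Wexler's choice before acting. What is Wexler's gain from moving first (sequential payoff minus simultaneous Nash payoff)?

0

Work backward from Vantage's decision.
- X: Vantage compares 4, 11, 10 and picks Plus; Wexler would get 1.
- Y: Vantage compares 8, 4, 2 and picks Basic; Wexler would get 2.
- Z: Vantage compares 8, 7, 5 and picks Basic; Wexler would get 10.
Wexler's induced payoffs are 1, 2, 10, so Wexler commits to Z. Subgame-perfect outcome: (Basic, Z) with payoffs (8, 10).
Now find the simultaneous Nash equilibrium.
Vantage's best replies: X→Plus; Y→Basic; Z→Basic.
Wexler's best replies: Basic→Z; Plus→Z; Deluxe→X.
The unique mutual best reply is (Basic, Z), giving (8, 10).
Wexler's commitment gain: 10 − 10 = 0.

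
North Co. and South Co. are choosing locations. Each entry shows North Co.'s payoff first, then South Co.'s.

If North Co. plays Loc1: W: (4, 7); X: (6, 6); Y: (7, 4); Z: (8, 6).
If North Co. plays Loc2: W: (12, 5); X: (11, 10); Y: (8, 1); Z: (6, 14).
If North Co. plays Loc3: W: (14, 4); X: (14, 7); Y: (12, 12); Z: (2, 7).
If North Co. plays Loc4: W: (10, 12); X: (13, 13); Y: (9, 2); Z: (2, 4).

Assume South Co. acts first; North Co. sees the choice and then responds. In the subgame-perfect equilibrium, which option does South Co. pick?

Work backward from North Co.'s decision.
- W → North Co. plays Loc3 (best of 4, 12, 14, 10); South Co. gets 4.
- X → North Co. plays Loc3 (best of 6, 11, 14, 13); South Co. gets 7.
- Y → North Co. plays Loc3 (best of 7, 8, 12, 9); South Co. gets 12.
- Z → North Co. plays Loc1 (best of 8, 6, 2, 2); South Co. gets 6.
Among 4, 7, 12, 6, the best is 12 at Y. Subgame-perfect outcome: (Loc3, Y) with payoffs (12, 12).

Y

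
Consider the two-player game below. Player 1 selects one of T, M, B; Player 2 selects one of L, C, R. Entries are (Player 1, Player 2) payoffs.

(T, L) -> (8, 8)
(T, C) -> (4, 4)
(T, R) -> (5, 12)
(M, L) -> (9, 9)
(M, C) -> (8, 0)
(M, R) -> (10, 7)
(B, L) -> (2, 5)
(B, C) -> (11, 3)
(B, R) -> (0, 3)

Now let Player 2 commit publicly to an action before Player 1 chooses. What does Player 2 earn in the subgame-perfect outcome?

9

Work backward from Player 1's decision.
- L → Player 1 plays M (best of 8, 9, 2); Player 2 gets 9.
- C → Player 1 plays B (best of 4, 8, 11); Player 2 gets 3.
- R → Player 1 plays M (best of 5, 10, 0); Player 2 gets 7.
Player 2's induced payoffs are 9, 3, 7, so Player 2 commits to L. Subgame-perfect outcome: (M, L) with payoffs (9, 9).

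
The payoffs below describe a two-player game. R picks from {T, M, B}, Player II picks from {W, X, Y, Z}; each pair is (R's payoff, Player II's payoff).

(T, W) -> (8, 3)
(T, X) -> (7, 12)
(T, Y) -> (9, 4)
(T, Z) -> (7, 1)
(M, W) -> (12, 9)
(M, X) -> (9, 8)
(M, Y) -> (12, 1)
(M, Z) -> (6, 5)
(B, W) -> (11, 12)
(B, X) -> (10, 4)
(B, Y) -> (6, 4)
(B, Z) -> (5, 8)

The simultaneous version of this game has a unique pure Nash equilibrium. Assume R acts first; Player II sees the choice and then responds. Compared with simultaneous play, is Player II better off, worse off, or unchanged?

unchanged

Player II best-responds to each possible R move:
- T: Player II compares 3, 12, 4, 1 and picks X; R would get 7.
- M: Player II compares 9, 8, 1, 5 and picks W; R would get 12.
- B: Player II compares 12, 4, 4, 8 and picks W; R would get 11.
R's induced payoffs are 7, 12, 11, so R commits to M. Subgame-perfect outcome: (M, W) with payoffs (12, 9).
Under simultaneous play:
R's best replies: W→M; X→B; Y→M; Z→T.
Player II's best replies: T→X; M→W; B→W.
The unique mutual best reply is (M, W), giving (12, 9).
Player II earns 9 sequentially versus 9 at the Nash outcome: unchanged.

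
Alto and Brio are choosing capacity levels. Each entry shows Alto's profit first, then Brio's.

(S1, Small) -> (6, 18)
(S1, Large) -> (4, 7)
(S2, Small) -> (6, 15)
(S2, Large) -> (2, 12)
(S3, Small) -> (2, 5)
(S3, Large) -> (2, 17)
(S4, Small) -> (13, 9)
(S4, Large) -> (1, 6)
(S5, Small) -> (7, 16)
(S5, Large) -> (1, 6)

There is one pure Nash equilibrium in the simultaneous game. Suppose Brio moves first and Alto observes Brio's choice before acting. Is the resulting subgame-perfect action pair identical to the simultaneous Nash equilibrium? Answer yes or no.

yes

Work backward from Alto's decision.
- Small → Alto plays S4 (best of 6, 6, 2, 13, 7); Brio gets 9.
- Large → Alto plays S1 (best of 4, 2, 2, 1, 1); Brio gets 7.
Brio's induced payoffs are 9, 7, so Brio commits to Small. Subgame-perfect outcome: (S4, Small) with payoffs (13, 9).
Under simultaneous play:
Alto's best replies: Small→S4; Large→S1.
Brio's best replies: S1→Small; S2→Small; S3→Large; S4→Small; S5→Small.
The unique mutual best reply is (S4, Small), giving (13, 9).
Sequential outcome (S4, Small) coincides with the Nash profile (S4, Small).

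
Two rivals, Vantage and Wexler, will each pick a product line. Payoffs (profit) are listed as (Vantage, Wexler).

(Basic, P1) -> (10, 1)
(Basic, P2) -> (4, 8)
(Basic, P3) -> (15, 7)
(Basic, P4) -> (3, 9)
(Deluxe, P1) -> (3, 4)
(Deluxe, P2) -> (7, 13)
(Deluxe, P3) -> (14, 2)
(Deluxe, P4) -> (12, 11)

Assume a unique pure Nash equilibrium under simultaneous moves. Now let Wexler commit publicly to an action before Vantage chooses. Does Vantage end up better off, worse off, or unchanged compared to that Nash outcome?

unchanged

Solve by backward induction (Wexler leads).
- P1 → Vantage plays Basic (best of 10, 3); Wexler gets 1.
- P2 → Vantage plays Deluxe (best of 4, 7); Wexler gets 13.
- P3 → Vantage plays Basic (best of 15, 14); Wexler gets 7.
- P4 → Vantage plays Deluxe (best of 3, 12); Wexler gets 11.
Among 1, 13, 7, 11, the best is 13 at P2. Subgame-perfect outcome: (Deluxe, P2) with payoffs (7, 13).
Under simultaneous play:
Vantage's best replies: P1→Basic; P2→Deluxe; P3→Basic; P4→Deluxe.
Wexler's best replies: Basic→P4; Deluxe→P2.
The unique mutual best reply is (Deluxe, P2), giving (7, 13).
Vantage earns 7 sequentially versus 7 at the Nash outcome: unchanged.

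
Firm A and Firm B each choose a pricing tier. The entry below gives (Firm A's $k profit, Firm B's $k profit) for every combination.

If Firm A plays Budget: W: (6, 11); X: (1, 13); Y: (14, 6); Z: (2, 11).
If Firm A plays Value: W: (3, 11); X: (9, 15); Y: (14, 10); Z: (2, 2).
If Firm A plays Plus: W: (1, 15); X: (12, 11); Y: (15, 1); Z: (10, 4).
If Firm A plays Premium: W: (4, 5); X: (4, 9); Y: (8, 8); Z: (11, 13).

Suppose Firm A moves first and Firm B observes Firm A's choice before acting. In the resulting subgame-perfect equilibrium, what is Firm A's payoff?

11

Firm B best-responds to each possible Firm A move:
- Budget: BR = X, leader payoff 1.
- Value: BR = X, leader payoff 9.
- Plus: BR = W, leader payoff 1.
- Premium: BR = Z, leader payoff 11.
Among 1, 9, 1, 11, the best is 11 at Premium. Subgame-perfect outcome: (Premium, Z) with payoffs (11, 13).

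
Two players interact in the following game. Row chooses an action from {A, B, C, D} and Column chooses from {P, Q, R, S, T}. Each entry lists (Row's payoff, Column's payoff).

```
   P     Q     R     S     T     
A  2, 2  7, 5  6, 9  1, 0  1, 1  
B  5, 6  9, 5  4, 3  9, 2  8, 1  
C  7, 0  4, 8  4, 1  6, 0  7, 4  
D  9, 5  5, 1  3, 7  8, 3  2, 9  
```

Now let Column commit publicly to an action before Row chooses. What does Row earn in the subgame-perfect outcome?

6

Backward induction with Column moving first.
- P → Row plays D (best of 2, 5, 7, 9); Column gets 5.
- Q → Row plays B (best of 7, 9, 4, 5); Column gets 5.
- R → Row plays A (best of 6, 4, 4, 3); Column gets 9.
- S → Row plays B (best of 1, 9, 6, 8); Column gets 2.
- T → Row plays B (best of 1, 8, 7, 2); Column gets 1.
Among 5, 5, 9, 2, 1, the best is 9 at R. Subgame-perfect outcome: (A, R) with payoffs (6, 9).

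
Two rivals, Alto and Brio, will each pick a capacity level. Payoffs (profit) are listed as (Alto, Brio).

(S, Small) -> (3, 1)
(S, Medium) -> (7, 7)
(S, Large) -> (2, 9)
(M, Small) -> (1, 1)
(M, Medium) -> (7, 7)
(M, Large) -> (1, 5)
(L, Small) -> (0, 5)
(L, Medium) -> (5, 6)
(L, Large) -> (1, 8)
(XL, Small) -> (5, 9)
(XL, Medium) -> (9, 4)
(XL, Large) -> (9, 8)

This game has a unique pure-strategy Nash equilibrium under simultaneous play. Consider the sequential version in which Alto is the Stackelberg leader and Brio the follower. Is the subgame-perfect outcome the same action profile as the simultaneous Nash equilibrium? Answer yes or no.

Work backward from Brio's decision.
- S → Brio plays Large (best of 1, 7, 9); Alto gets 2.
- M → Brio plays Medium (best of 1, 7, 5); Alto gets 7.
- L → Brio plays Large (best of 5, 6, 8); Alto gets 1.
- XL → Brio plays Small (best of 9, 4, 8); Alto gets 5.
Maximizing over 2, 7, 1, 5, Alto chooses M. Subgame-perfect outcome: (M, Medium) with payoffs (7, 7).
Now find the simultaneous Nash equilibrium.
Alto's best replies: Small→XL; Medium→XL; Large→XL.
Brio's best replies: S→Large; M→Medium; L→Large; XL→Small.
Only (XL, Small) has each player best-responding; Nash payoffs (5, 9).
Sequential outcome (M, Medium) differs from the Nash profile (XL, Small).

no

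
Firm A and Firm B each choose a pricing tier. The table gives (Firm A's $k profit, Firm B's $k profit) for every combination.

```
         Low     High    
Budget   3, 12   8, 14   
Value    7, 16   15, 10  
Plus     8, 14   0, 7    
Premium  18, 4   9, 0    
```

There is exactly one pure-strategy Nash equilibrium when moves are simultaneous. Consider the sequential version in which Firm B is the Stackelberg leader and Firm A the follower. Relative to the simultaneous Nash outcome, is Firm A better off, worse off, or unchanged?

Backward induction with Firm B moving first.
- Low: BR = Premium, leader payoff 4.
- High: BR = Value, leader payoff 10.
Maximizing over 4, 10, Firm B chooses High. Subgame-perfect outcome: (Value, High) with payoffs (15, 10).
Under simultaneous play:
Firm A's best replies: Low→Premium; High→Value.
Firm B's best replies: Budget→High; Value→Low; Plus→Low; Premium→Low.
Only (Premium, Low) has each player best-responding; Nash payoffs (18, 4).
Firm A earns 15 sequentially versus 18 at the Nash outcome: worse off.

worse off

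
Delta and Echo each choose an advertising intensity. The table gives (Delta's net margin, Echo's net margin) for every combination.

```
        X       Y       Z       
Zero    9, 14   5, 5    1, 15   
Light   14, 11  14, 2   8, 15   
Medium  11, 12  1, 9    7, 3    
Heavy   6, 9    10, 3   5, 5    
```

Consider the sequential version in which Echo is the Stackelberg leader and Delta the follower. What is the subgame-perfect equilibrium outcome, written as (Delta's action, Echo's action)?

(Light, Z)

Delta best-responds to each possible Echo move:
- X: Delta compares 9, 14, 11, 6 and picks Light; Echo would get 11.
- Y: Delta compares 5, 14, 1, 10 and picks Light; Echo would get 2.
- Z: Delta compares 1, 8, 7, 5 and picks Light; Echo would get 15.
Maximizing over 11, 2, 15, Echo chooses Z. Subgame-perfect outcome: (Light, Z) with payoffs (8, 15).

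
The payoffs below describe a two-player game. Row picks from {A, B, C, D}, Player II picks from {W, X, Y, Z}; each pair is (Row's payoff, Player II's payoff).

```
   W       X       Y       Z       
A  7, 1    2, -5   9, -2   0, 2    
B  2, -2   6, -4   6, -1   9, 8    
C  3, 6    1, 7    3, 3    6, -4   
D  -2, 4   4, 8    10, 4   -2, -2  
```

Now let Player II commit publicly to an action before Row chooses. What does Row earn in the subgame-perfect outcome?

Row best-responds to each possible Player II move:
- W → Row plays A (best of 7, 2, 3, -2); Player II gets 1.
- X → Row plays B (best of 2, 6, 1, 4); Player II gets -4.
- Y → Row plays D (best of 9, 6, 3, 10); Player II gets 4.
- Z → Row plays B (best of 0, 9, 6, -2); Player II gets 8.
Among 1, -4, 4, 8, the best is 8 at Z. Subgame-perfect outcome: (B, Z) with payoffs (9, 8).

9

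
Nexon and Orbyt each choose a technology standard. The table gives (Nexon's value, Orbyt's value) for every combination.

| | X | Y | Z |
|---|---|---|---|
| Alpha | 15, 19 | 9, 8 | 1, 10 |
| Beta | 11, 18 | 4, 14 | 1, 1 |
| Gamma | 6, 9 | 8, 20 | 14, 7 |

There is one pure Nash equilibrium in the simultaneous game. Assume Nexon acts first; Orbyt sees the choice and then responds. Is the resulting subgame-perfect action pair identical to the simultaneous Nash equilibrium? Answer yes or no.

yes

Orbyt best-responds to each possible Nexon move:
- Alpha: Orbyt compares 19, 8, 10 and picks X; Nexon would get 15.
- Beta: Orbyt compares 18, 14, 1 and picks X; Nexon would get 11.
- Gamma: Orbyt compares 9, 20, 7 and picks Y; Nexon would get 8.
Nexon's induced payoffs are 15, 11, 8, so Nexon commits to Alpha. Subgame-perfect outcome: (Alpha, X) with payoffs (15, 19).
Under simultaneous play:
Nexon's best replies: X→Alpha; Y→Alpha; Z→Gamma.
Orbyt's best replies: Alpha→X; Beta→X; Gamma→Y.
The unique mutual best reply is (Alpha, X), giving (15, 19).
Sequential outcome (Alpha, X) coincides with the Nash profile (Alpha, X).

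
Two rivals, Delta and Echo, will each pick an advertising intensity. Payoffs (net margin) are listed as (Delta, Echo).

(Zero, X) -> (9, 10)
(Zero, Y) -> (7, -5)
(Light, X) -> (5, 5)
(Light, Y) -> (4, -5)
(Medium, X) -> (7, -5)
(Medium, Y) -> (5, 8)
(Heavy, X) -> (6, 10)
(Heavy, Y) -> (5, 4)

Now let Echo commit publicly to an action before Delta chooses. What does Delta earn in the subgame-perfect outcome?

9

Delta best-responds to each possible Echo move:
- X: BR = Zero, leader payoff 10.
- Y: BR = Zero, leader payoff -5.
Echo's induced payoffs are 10, -5, so Echo commits to X. Subgame-perfect outcome: (Zero, X) with payoffs (9, 10).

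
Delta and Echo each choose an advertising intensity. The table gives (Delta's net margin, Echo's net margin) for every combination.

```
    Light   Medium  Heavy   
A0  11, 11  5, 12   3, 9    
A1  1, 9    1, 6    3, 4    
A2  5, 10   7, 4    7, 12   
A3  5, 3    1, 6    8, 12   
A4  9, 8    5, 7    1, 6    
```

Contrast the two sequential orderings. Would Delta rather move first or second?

first

If Delta leads: Echo's best replies are A0→Medium, A1→Light, A2→Heavy, A3→Heavy, A4→Light; Delta's induced payoffs 5, 1, 7, 8, 9; outcome (A4, Light), payoffs (9, 8).
If Echo leads: Delta's best replies are Light→A0, Medium→A2, Heavy→A3; Echo's induced payoffs 11, 4, 12; outcome (A3, Heavy), payoffs (8, 12).
Delta gets 9 moving first and 8 moving second, so Delta prefers to move first.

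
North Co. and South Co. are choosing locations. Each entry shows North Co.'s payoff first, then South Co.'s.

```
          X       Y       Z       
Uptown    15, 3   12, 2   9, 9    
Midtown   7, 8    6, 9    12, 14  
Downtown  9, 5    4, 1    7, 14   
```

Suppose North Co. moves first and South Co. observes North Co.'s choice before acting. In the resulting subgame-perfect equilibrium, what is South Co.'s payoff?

South Co. best-responds to each possible North Co. move:
- Uptown: BR = Z, leader payoff 9.
- Midtown: BR = Z, leader payoff 12.
- Downtown: BR = Z, leader payoff 7.
North Co.'s induced payoffs are 9, 12, 7, so North Co. commits to Midtown. Subgame-perfect outcome: (Midtown, Z) with payoffs (12, 14).

14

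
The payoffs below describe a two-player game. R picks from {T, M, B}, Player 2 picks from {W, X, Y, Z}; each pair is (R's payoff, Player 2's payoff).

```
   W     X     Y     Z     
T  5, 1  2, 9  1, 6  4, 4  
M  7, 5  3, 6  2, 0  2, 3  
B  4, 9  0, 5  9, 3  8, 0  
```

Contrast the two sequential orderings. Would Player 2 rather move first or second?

second

If R leads: Player 2's best replies are T→X, M→X, B→W; R's induced payoffs 2, 3, 4; outcome (B, W), payoffs (4, 9).
If Player 2 leads: R's best replies are W→M, X→M, Y→B, Z→B; Player 2's induced payoffs 5, 6, 3, 0; outcome (M, X), payoffs (3, 6).
Player 2 gets 6 moving first and 9 moving second, so Player 2 prefers to move second.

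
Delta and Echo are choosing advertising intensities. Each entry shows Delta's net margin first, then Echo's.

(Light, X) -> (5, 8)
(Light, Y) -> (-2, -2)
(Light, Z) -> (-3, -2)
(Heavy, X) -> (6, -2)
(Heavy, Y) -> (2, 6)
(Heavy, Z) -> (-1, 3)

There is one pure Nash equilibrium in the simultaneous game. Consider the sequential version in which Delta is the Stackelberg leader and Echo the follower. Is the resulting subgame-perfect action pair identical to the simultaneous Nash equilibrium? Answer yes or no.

no

Backward induction with Delta moving first.
- Light: Echo compares 8, -2, -2 and picks X; Delta would get 5.
- Heavy: Echo compares -2, 6, 3 and picks Y; Delta would get 2.
Delta's induced payoffs are 5, 2, so Delta commits to Light. Subgame-perfect outcome: (Light, X) with payoffs (5, 8).
For the simultaneous game, intersect best replies.
Delta's best replies: X→Heavy; Y→Heavy; Z→Heavy.
Echo's best replies: Light→X; Heavy→Y.
The unique mutual best reply is (Heavy, Y), giving (2, 6).
Sequential outcome (Light, X) differs from the Nash profile (Heavy, Y).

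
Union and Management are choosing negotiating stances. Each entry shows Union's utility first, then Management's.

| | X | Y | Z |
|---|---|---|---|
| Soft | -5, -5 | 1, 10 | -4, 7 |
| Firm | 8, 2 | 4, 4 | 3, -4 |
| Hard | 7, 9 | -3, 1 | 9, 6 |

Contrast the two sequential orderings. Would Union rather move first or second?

second

If Union leads: Management's best replies are Soft→Y, Firm→Y, Hard→X; Union's induced payoffs 1, 4, 7; outcome (Hard, X), payoffs (7, 9).
If Management leads: Union's best replies are X→Firm, Y→Firm, Z→Hard; Management's induced payoffs 2, 4, 6; outcome (Hard, Z), payoffs (9, 6).
Union gets 7 moving first and 9 moving second, so Union prefers to move second.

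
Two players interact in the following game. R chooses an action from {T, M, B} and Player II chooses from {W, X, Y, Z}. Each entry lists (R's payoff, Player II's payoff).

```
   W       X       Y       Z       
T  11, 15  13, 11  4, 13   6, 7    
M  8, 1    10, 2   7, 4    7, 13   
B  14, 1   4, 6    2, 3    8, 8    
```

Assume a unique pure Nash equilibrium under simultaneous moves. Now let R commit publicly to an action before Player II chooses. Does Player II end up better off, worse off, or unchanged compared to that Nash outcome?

better off

Player II best-responds to each possible R move:
- T: BR = W, leader payoff 11.
- M: BR = Z, leader payoff 7.
- B: BR = Z, leader payoff 8.
R's induced payoffs are 11, 7, 8, so R commits to T. Subgame-perfect outcome: (T, W) with payoffs (11, 15).
For the simultaneous game, intersect best replies.
R's best replies: W→B; X→T; Y→M; Z→B.
Player II's best replies: T→W; M→Z; B→Z.
Only (B, Z) has each player best-responding; Nash payoffs (8, 8).
Player II earns 15 sequentially versus 8 at the Nash outcome: better off.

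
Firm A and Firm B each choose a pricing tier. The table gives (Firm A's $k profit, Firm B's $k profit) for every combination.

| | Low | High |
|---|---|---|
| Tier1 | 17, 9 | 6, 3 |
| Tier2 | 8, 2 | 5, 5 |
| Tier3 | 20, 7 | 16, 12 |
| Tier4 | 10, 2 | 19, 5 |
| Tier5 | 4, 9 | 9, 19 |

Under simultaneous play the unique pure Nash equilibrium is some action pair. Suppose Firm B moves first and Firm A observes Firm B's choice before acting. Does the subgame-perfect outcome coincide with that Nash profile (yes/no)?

no

Backward induction with Firm B moving first.
- Low: Firm A compares 17, 8, 20, 10, 4 and picks Tier3; Firm B would get 7.
- High: Firm A compares 6, 5, 16, 19, 9 and picks Tier4; Firm B would get 5.
Among 7, 5, the best is 7 at Low. Subgame-perfect outcome: (Tier3, Low) with payoffs (20, 7).
For the simultaneous game, intersect best replies.
Firm A's best replies: Low→Tier3; High→Tier4.
Firm B's best replies: Tier1→Low; Tier2→High; Tier3→High; Tier4→High; Tier5→High.
The unique mutual best reply is (Tier4, High), giving (19, 5).
Sequential outcome (Tier3, Low) differs from the Nash profile (Tier4, High).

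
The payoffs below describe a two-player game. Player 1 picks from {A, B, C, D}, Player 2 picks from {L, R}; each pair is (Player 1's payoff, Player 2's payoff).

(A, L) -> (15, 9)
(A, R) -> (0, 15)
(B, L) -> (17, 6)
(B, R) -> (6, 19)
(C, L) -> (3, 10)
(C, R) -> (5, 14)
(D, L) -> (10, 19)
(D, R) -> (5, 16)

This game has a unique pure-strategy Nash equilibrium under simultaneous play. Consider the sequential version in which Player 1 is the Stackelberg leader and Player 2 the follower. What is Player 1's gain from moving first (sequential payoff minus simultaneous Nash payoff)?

4

Solve by backward induction (Player 1 leads).
- A: Player 2 compares 9, 15 and picks R; Player 1 would get 0.
- B: Player 2 compares 6, 19 and picks R; Player 1 would get 6.
- C: Player 2 compares 10, 14 and picks R; Player 1 would get 5.
- D: Player 2 compares 19, 16 and picks L; Player 1 would get 10.
Among 0, 6, 5, 10, the best is 10 at D. Subgame-perfect outcome: (D, L) with payoffs (10, 19).
Now find the simultaneous Nash equilibrium.
Player 1's best replies: L→B; R→B.
Player 2's best replies: A→R; B→R; C→R; D→L.
Only (B, R) has each player best-responding; Nash payoffs (6, 19).
Player 1's commitment gain: 10 − 6 = 4.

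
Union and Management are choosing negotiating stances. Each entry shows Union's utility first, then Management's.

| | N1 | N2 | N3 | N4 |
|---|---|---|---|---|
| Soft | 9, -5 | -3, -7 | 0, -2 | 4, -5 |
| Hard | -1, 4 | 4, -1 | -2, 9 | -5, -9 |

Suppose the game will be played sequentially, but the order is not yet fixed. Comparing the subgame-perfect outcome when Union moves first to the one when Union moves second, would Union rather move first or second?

If Union leads: Management's best replies are Soft→N3, Hard→N3; Union's induced payoffs 0, -2; outcome (Soft, N3), payoffs (0, -2).
If Management leads: Union's best replies are N1→Soft, N2→Hard, N3→Soft, N4→Soft; Management's induced payoffs -5, -1, -2, -5; outcome (Hard, N2), payoffs (4, -1).
Union gets 0 moving first and 4 moving second, so Union prefers to move second.

second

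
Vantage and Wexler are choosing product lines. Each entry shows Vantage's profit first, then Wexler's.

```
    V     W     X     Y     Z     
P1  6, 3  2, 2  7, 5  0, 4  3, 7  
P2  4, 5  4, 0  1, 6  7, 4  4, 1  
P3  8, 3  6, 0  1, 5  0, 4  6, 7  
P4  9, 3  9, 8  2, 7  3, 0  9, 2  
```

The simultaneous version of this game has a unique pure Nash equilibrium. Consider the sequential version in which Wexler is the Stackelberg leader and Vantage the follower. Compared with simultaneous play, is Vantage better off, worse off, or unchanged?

unchanged

Vantage best-responds to each possible Wexler move:
- V: Vantage compares 6, 4, 8, 9 and picks P4; Wexler would get 3.
- W: Vantage compares 2, 4, 6, 9 and picks P4; Wexler would get 8.
- X: Vantage compares 7, 1, 1, 2 and picks P1; Wexler would get 5.
- Y: Vantage compares 0, 7, 0, 3 and picks P2; Wexler would get 4.
- Z: Vantage compares 3, 4, 6, 9 and picks P4; Wexler would get 2.
Maximizing over 3, 8, 5, 4, 2, Wexler chooses W. Subgame-perfect outcome: (P4, W) with payoffs (9, 8).
For the simultaneous game, intersect best replies.
Vantage's best replies: V→P4; W→P4; X→P1; Y→P2; Z→P4.
Wexler's best replies: P1→Z; P2→X; P3→Z; P4→W.
Only (P4, W) has each player best-responding; Nash payoffs (9, 8).
Vantage earns 9 sequentially versus 9 at the Nash outcome: unchanged.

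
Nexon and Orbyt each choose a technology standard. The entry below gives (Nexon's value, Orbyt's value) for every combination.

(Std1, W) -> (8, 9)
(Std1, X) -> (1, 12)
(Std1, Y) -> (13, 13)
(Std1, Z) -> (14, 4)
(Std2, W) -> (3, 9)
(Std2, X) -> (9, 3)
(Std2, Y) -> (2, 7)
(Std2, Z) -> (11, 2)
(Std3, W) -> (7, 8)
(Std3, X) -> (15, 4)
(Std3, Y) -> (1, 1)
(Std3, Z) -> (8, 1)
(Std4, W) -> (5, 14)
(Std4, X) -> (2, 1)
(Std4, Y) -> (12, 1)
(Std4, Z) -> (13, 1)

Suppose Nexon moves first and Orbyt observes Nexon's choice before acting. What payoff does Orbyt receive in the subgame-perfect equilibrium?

13

Backward induction with Nexon moving first.
- Std1: BR = Y, leader payoff 13.
- Std2: BR = W, leader payoff 3.
- Std3: BR = W, leader payoff 7.
- Std4: BR = W, leader payoff 5.
Maximizing over 13, 3, 7, 5, Nexon chooses Std1. Subgame-perfect outcome: (Std1, Y) with payoffs (13, 13).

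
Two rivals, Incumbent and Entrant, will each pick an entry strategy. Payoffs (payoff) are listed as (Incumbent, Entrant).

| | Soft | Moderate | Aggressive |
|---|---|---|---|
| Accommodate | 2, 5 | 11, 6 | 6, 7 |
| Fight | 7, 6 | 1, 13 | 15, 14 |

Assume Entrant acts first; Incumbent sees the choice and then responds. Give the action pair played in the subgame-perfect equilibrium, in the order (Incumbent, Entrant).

(Fight, Aggressive)

Work backward from Incumbent's decision.
- Soft: Incumbent compares 2, 7 and picks Fight; Entrant would get 6.
- Moderate: Incumbent compares 11, 1 and picks Accommodate; Entrant would get 6.
- Aggressive: Incumbent compares 6, 15 and picks Fight; Entrant would get 14.
Among 6, 6, 14, the best is 14 at Aggressive. Subgame-perfect outcome: (Fight, Aggressive) with payoffs (15, 14).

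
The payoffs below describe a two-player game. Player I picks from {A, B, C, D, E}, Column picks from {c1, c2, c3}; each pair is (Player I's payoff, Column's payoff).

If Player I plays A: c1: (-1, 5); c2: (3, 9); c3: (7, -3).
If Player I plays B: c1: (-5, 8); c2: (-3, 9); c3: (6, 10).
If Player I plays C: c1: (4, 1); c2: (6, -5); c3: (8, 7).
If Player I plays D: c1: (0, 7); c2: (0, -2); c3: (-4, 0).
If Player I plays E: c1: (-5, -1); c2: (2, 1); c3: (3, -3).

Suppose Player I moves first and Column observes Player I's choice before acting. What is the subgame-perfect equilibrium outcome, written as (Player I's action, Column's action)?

(C, c3)

Backward induction with Player I moving first.
- A → Column plays c2 (best of 5, 9, -3); Player I gets 3.
- B → Column plays c3 (best of 8, 9, 10); Player I gets 6.
- C → Column plays c3 (best of 1, -5, 7); Player I gets 8.
- D → Column plays c1 (best of 7, -2, 0); Player I gets 0.
- E → Column plays c2 (best of -1, 1, -3); Player I gets 2.
Player I's induced payoffs are 3, 6, 8, 0, 2, so Player I commits to C. Subgame-perfect outcome: (C, c3) with payoffs (8, 7).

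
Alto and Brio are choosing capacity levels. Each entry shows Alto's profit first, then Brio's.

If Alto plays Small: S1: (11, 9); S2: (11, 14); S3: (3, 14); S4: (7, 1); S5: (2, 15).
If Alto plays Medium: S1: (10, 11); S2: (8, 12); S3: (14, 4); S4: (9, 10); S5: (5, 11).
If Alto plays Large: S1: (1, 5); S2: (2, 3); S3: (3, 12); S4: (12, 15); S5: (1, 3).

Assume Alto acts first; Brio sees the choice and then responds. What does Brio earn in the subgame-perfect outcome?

Solve by backward induction (Alto leads).
- Small → Brio plays S5 (best of 9, 14, 14, 1, 15); Alto gets 2.
- Medium → Brio plays S2 (best of 11, 12, 4, 10, 11); Alto gets 8.
- Large → Brio plays S4 (best of 5, 3, 12, 15, 3); Alto gets 12.
Alto's induced payoffs are 2, 8, 12, so Alto commits to Large. Subgame-perfect outcome: (Large, S4) with payoffs (12, 15).

15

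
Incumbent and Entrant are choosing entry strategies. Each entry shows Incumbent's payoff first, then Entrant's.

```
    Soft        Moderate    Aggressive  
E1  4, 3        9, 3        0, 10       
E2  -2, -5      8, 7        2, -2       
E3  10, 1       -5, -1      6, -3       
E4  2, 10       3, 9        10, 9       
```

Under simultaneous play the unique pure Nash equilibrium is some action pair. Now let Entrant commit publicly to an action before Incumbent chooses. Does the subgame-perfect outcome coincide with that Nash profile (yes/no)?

no

Work backward from Incumbent's decision.
- Soft: BR = E3, leader payoff 1.
- Moderate: BR = E1, leader payoff 3.
- Aggressive: BR = E4, leader payoff 9.
Entrant's induced payoffs are 1, 3, 9, so Entrant commits to Aggressive. Subgame-perfect outcome: (E4, Aggressive) with payoffs (10, 9).
Under simultaneous play:
Incumbent's best replies: Soft→E3; Moderate→E1; Aggressive→E4.
Entrant's best replies: E1→Aggressive; E2→Moderate; E3→Soft; E4→Soft.
The unique mutual best reply is (E3, Soft), giving (10, 1).
Sequential outcome (E4, Aggressive) differs from the Nash profile (E3, Soft).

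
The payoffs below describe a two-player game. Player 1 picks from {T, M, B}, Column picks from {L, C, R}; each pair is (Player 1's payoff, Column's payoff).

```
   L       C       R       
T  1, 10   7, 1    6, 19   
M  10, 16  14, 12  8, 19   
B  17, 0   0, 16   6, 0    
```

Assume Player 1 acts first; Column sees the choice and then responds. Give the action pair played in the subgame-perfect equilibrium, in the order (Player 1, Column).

Work backward from Column's decision.
- T: Column compares 10, 1, 19 and picks R; Player 1 would get 6.
- M: Column compares 16, 12, 19 and picks R; Player 1 would get 8.
- B: Column compares 0, 16, 0 and picks C; Player 1 would get 0.
Among 6, 8, 0, the best is 8 at M. Subgame-perfect outcome: (M, R) with payoffs (8, 19).

(M, R)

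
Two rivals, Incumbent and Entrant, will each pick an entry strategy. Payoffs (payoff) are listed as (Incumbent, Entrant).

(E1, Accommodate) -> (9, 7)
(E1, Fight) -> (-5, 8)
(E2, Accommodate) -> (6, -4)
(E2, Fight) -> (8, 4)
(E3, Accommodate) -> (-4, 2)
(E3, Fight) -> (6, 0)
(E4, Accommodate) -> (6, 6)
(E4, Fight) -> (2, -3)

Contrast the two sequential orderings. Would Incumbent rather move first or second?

second

If Incumbent leads: Entrant's best replies are E1→Fight, E2→Fight, E3→Accommodate, E4→Accommodate; Incumbent's induced payoffs -5, 8, -4, 6; outcome (E2, Fight), payoffs (8, 4).
If Entrant leads: Incumbent's best replies are Accommodate→E1, Fight→E2; Entrant's induced payoffs 7, 4; outcome (E1, Accommodate), payoffs (9, 7).
Incumbent gets 8 moving first and 9 moving second, so Incumbent prefers to move second.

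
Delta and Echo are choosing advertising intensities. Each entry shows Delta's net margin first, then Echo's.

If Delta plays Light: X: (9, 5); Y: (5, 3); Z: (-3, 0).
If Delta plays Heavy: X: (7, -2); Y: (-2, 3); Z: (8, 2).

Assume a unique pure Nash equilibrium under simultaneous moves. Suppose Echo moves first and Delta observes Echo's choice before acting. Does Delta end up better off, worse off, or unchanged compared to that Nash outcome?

Work backward from Delta's decision.
- X: BR = Light, leader payoff 5.
- Y: BR = Light, leader payoff 3.
- Z: BR = Heavy, leader payoff 2.
Among 5, 3, 2, the best is 5 at X. Subgame-perfect outcome: (Light, X) with payoffs (9, 5).
For the simultaneous game, intersect best replies.
Delta's best replies: X→Light; Y→Light; Z→Heavy.
Echo's best replies: Light→X; Heavy→Y.
Only (Light, X) has each player best-responding; Nash payoffs (9, 5).
Delta earns 9 sequentially versus 9 at the Nash outcome: unchanged.

unchanged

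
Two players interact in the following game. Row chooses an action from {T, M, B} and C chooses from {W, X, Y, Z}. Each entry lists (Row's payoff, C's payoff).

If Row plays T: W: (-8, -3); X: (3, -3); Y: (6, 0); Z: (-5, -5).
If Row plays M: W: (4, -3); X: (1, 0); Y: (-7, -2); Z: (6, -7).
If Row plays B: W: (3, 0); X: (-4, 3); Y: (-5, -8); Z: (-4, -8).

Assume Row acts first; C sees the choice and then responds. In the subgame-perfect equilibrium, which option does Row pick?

T

Backward induction with Row moving first.
- T: C compares -3, -3, 0, -5 and picks Y; Row would get 6.
- M: C compares -3, 0, -2, -7 and picks X; Row would get 1.
- B: C compares 0, 3, -8, -8 and picks X; Row would get -4.
Among 6, 1, -4, the best is 6 at T. Subgame-perfect outcome: (T, Y) with payoffs (6, 0).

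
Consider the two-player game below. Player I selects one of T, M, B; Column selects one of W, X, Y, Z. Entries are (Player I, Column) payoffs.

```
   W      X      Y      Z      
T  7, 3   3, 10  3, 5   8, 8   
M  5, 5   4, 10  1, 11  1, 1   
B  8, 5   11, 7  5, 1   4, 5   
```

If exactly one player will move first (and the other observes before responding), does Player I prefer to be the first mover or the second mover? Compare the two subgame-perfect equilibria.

first

If Player I leads: Column's best replies are T→X, M→Y, B→X; Player I's induced payoffs 3, 1, 11; outcome (B, X), payoffs (11, 7).
If Column leads: Player I's best replies are W→B, X→B, Y→B, Z→T; Column's induced payoffs 5, 7, 1, 8; outcome (T, Z), payoffs (8, 8).
Player I gets 11 moving first and 8 moving second, so Player I prefers to move first.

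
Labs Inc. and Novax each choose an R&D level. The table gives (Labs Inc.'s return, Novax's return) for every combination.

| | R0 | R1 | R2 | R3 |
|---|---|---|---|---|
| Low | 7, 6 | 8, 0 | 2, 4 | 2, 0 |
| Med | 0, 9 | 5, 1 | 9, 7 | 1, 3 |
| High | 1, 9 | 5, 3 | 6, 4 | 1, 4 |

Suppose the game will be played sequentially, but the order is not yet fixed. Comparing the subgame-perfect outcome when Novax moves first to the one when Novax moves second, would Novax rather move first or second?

If Labs Inc. leads: Novax's best replies are Low→R0, Med→R0, High→R0; Labs Inc.'s induced payoffs 7, 0, 1; outcome (Low, R0), payoffs (7, 6).
If Novax leads: Labs Inc.'s best replies are R0→Low, R1→Low, R2→Med, R3→Low; Novax's induced payoffs 6, 0, 7, 0; outcome (Med, R2), payoffs (9, 7).
Novax gets 7 moving first and 6 moving second, so Novax prefers to move first.

first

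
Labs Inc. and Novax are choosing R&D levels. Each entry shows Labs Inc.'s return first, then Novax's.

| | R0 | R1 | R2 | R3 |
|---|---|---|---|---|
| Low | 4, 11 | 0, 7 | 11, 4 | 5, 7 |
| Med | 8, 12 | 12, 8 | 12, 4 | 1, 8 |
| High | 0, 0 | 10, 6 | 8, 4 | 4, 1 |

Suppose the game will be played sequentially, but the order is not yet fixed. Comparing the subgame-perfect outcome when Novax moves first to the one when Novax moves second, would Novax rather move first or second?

If Labs Inc. leads: Novax's best replies are Low→R0, Med→R0, High→R1; Labs Inc.'s induced payoffs 4, 8, 10; outcome (High, R1), payoffs (10, 6).
If Novax leads: Labs Inc.'s best replies are R0→Med, R1→Med, R2→Med, R3→Low; Novax's induced payoffs 12, 8, 4, 7; outcome (Med, R0), payoffs (8, 12).
Novax gets 12 moving first and 6 moving second, so Novax prefers to move first.

first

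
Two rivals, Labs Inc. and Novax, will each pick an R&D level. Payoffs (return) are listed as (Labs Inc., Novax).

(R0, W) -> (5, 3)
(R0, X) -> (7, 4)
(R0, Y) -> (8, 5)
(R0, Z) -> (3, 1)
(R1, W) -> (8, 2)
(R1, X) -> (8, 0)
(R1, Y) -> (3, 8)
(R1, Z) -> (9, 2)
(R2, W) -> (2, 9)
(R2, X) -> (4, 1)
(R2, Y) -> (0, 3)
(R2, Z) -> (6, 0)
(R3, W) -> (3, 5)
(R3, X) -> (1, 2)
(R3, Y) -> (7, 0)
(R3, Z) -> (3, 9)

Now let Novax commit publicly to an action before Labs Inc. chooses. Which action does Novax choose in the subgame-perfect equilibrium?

Labs Inc. best-responds to each possible Novax move:
- W: BR = R1, leader payoff 2.
- X: BR = R1, leader payoff 0.
- Y: BR = R0, leader payoff 5.
- Z: BR = R1, leader payoff 2.
Novax's induced payoffs are 2, 0, 5, 2, so Novax commits to Y. Subgame-perfect outcome: (R0, Y) with payoffs (8, 5).

Y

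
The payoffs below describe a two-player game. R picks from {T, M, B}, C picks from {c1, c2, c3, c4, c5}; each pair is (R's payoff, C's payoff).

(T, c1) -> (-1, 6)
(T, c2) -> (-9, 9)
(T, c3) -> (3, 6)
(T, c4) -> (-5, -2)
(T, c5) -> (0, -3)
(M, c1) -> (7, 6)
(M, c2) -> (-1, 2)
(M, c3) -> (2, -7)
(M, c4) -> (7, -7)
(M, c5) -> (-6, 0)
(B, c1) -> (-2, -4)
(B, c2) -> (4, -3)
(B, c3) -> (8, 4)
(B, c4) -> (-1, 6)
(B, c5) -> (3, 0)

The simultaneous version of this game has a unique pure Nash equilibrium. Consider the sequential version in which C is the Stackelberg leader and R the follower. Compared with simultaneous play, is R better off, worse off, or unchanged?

Solve by backward induction (C leads).
- c1 → R plays M (best of -1, 7, -2); C gets 6.
- c2 → R plays B (best of -9, -1, 4); C gets -3.
- c3 → R plays B (best of 3, 2, 8); C gets 4.
- c4 → R plays M (best of -5, 7, -1); C gets -7.
- c5 → R plays B (best of 0, -6, 3); C gets 0.
Maximizing over 6, -3, 4, -7, 0, C chooses c1. Subgame-perfect outcome: (M, c1) with payoffs (7, 6).
For the simultaneous game, intersect best replies.
R's best replies: c1→M; c2→B; c3→B; c4→M; c5→B.
C's best replies: T→c2; M→c1; B→c4.
Only (M, c1) has each player best-responding; Nash payoffs (7, 6).
R earns 7 sequentially versus 7 at the Nash outcome: unchanged.

unchanged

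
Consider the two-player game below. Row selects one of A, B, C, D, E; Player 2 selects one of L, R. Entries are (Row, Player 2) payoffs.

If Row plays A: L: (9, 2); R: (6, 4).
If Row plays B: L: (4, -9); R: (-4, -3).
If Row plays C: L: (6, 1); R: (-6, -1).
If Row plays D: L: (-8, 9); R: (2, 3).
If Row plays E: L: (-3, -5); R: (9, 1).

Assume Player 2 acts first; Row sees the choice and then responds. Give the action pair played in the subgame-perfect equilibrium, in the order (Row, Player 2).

(A, L)

Backward induction with Player 2 moving first.
- L → Row plays A (best of 9, 4, 6, -8, -3); Player 2 gets 2.
- R → Row plays E (best of 6, -4, -6, 2, 9); Player 2 gets 1.
Maximizing over 2, 1, Player 2 chooses L. Subgame-perfect outcome: (A, L) with payoffs (9, 2).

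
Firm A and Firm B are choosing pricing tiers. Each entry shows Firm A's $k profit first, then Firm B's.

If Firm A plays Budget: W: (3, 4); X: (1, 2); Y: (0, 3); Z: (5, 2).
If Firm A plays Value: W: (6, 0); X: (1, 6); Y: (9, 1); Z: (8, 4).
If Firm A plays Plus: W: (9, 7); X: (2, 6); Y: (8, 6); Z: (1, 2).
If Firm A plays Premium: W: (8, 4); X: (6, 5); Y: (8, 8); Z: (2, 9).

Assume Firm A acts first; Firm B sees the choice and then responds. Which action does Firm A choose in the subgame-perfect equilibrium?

Plus

Solve by backward induction (Firm A leads).
- Budget → Firm B plays W (best of 4, 2, 3, 2); Firm A gets 3.
- Value → Firm B plays X (best of 0, 6, 1, 4); Firm A gets 1.
- Plus → Firm B plays W (best of 7, 6, 6, 2); Firm A gets 9.
- Premium → Firm B plays Z (best of 4, 5, 8, 9); Firm A gets 2.
Maximizing over 3, 1, 9, 2, Firm A chooses Plus. Subgame-perfect outcome: (Plus, W) with payoffs (9, 7).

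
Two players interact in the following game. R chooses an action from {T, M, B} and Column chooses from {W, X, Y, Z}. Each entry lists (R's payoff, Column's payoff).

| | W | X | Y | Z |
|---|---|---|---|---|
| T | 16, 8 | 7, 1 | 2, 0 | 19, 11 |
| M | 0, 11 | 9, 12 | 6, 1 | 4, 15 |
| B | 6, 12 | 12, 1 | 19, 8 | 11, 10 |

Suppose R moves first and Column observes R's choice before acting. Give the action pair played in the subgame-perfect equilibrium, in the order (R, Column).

Column best-responds to each possible R move:
- T → Column plays Z (best of 8, 1, 0, 11); R gets 19.
- M → Column plays Z (best of 11, 12, 1, 15); R gets 4.
- B → Column plays W (best of 12, 1, 8, 10); R gets 6.
Among 19, 4, 6, the best is 19 at T. Subgame-perfect outcome: (T, Z) with payoffs (19, 11).

(T, Z)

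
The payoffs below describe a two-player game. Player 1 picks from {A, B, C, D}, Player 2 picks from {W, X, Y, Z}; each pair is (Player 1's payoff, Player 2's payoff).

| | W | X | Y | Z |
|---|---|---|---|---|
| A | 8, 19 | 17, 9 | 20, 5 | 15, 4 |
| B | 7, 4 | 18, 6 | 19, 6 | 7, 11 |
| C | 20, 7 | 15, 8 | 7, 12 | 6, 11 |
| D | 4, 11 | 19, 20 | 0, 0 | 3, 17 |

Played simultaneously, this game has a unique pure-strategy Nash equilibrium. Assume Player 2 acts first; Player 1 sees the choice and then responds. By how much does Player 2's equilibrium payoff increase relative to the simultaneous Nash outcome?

0

Solve by backward induction (Player 2 leads).
- W: Player 1 compares 8, 7, 20, 4 and picks C; Player 2 would get 7.
- X: Player 1 compares 17, 18, 15, 19 and picks D; Player 2 would get 20.
- Y: Player 1 compares 20, 19, 7, 0 and picks A; Player 2 would get 5.
- Z: Player 1 compares 15, 7, 6, 3 and picks A; Player 2 would get 4.
Player 2's induced payoffs are 7, 20, 5, 4, so Player 2 commits to X. Subgame-perfect outcome: (D, X) with payoffs (19, 20).
For the simultaneous game, intersect best replies.
Player 1's best replies: W→C; X→D; Y→A; Z→A.
Player 2's best replies: A→W; B→Z; C→Y; D→X.
Only (D, X) has each player best-responding; Nash payoffs (19, 20).
Player 2's commitment gain: 20 − 20 = 0.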